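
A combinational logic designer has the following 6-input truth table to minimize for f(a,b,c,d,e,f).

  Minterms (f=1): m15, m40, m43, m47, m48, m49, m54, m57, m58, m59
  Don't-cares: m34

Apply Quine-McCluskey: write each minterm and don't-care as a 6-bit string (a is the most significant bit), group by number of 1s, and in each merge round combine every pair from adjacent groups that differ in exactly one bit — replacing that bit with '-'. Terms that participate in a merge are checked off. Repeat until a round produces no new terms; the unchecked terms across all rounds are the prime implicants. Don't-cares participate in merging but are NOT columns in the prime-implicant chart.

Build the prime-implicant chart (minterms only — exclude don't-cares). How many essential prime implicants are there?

Round 0: 001111✓ 100010 101000 101011✓ 101111✓ 110000✓ 110001✓ 110110 111001✓ 111010✓ 111011✓
Round 1: -01111 1-1011 101-11 11-001 11000- 1110-1 11101-
PIs = {-01111, 1-1011, 100010, 101-11, 101000, 11-001, 11000-, 110110, 1110-1, 11101-}
Coverage chart:
  m15: -01111 ←essential
  m40: 101000 ←essential
  m43: 1-1011,101-11
  m47: -01111,101-11
  m48: 11000- ←essential
  m49: 11-001,11000-
  m54: 110110 ←essential
  m57: 11-001,1110-1
  m58: 11101- ←essential
  m59: 1-1011,1110-1,11101-
Essential: -01111, 101000, 11000-, 110110, 11101-

5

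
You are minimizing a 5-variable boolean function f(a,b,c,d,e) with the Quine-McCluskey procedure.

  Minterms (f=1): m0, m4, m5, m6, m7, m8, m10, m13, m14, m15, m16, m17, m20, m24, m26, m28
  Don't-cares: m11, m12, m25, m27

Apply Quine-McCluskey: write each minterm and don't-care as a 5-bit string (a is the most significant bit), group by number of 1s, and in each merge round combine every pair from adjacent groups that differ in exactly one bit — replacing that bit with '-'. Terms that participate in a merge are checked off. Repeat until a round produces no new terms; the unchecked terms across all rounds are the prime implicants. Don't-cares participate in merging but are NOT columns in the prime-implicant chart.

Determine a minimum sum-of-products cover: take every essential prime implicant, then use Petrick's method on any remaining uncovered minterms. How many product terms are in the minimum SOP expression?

4

size-2^0 implicants → 00000(✓)  00100(✓)  00101(✓)  00110(✓)  00111(✓)  01000(✓)  01010(✓)  01011(✓)  01100(✓)  01101(✓)  01110(✓)  01111(✓)  10000(✓)  10001(✓)  10100(✓)  11000(✓)  11001(✓)  11010(✓)  11011(✓)  11100(✓)
size-2^1 implicants → -0000(✓)  -0100(✓)  -1000(✓)  -1010(✓)  -1011(✓)  -1100(✓)  0-000(✓)  0-100(✓)  0-101(✓)  0-110(✓)  0-111(✓)  00-00(✓)  001-0(✓)  001-1(✓)  0010-(✓)  0011-(✓)  01-00(✓)  01-10(✓)  01-11(✓)  010-0(✓)  0101-(✓)  011-0(✓)  011-1(✓)  0110-(✓)  0111-(✓)  1-000(✓)  1-001(✓)  1-100(✓)  10-00(✓)  1000-(✓)  11-00(✓)  110-0(✓)  110-1(✓)  1100-(✓)  1101-(✓)
size-2^2 implicants → --000(✓)  --100(✓)  -0-00(✓)  -1-00(✓)  -10-0  -101-  0--00(✓)  0-1-0(✓)  0-1-1(✓)  0-10-(✓)  0-11-(✓)  001--(✓)  01--0  01-1-  011--(✓)  1--00(✓)  1-00-  110--
size-2^3 implicants → ---00  0-1--
Unchecked terms (primes): ---00, -10-0, -101-, 0-1--, 01--0, 01-1-, 1-00-, 110--
Minterm coverage:
  m0 ⊆ ---00 [E]
  m4 ⊆ ---00,0-1--
  m5 ⊆ 0-1-- [E]
  m6 ⊆ 0-1-- [E]
  m7 ⊆ 0-1-- [E]
  m8 ⊆ ---00,-10-0,01--0
  m10 ⊆ -10-0,-101-,01--0,01-1-
  m13 ⊆ 0-1-- [E]
  m14 ⊆ 0-1--,01--0,01-1-
  m15 ⊆ 0-1--,01-1-
  m16 ⊆ ---00,1-00-
  m17 ⊆ 1-00- [E]
  m20 ⊆ ---00 [E]
  m24 ⊆ ---00,-10-0,1-00-,110--
  m26 ⊆ -10-0,-101-,110--
  m28 ⊆ ---00 [E]
E = {---00, 0-1--, 1-00-}
Petrick residual → -10-0
Cover = d'e' + bc'e' + a'c + ac'd'  |cover|=4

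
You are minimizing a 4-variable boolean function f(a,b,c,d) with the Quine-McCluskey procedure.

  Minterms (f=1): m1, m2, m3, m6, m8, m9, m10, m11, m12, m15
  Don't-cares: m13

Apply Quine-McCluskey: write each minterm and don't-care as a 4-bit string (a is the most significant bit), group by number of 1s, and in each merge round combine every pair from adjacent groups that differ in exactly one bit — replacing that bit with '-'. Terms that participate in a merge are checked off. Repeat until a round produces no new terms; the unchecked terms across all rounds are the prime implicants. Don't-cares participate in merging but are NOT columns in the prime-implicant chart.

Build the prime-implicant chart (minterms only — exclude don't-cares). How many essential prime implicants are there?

4

size-2^0 implicants → 0001(✓)  0010(✓)  0011(✓)  0110(✓)  1000(✓)  1001(✓)  1010(✓)  1011(✓)  1100(✓)  1101(✓)  1111(✓)
size-2^1 implicants → -001(✓)  -010(✓)  -011(✓)  0-10  00-1(✓)  001-(✓)  1-00(✓)  1-01(✓)  1-11(✓)  10-0(✓)  10-1(✓)  100-(✓)  101-(✓)  11-1(✓)  110-(✓)
size-2^2 implicants → -0-1  -01-  1--1  1-0-  10--
Unchecked terms (primes): -0-1, -01-, 0-10, 1--1, 1-0-, 10--
Minterm coverage:
  m1 ⊆ -0-1 [E]
  m2 ⊆ -01-,0-10
  m3 ⊆ -0-1,-01-
  m6 ⊆ 0-10 [E]
  m8 ⊆ 1-0-,10--
  m9 ⊆ -0-1,1--1,1-0-,10--
  m10 ⊆ -01-,10--
  m11 ⊆ -0-1,-01-,1--1,10--
  m12 ⊆ 1-0- [E]
  m15 ⊆ 1--1 [E]
E = {-0-1, 0-10, 1--1, 1-0-}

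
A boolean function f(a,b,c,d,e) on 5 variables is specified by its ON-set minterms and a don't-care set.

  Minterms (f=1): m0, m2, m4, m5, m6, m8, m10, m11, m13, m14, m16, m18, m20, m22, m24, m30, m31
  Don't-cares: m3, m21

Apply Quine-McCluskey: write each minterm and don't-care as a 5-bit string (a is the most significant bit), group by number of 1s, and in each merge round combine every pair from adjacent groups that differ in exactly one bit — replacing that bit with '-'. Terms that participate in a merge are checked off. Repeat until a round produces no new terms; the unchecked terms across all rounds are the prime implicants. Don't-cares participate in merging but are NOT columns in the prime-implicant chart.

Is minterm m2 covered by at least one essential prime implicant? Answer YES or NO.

YES

size-2^0 implicants → 00000(✓)  00010(✓)  00011(✓)  00100(✓)  00101(✓)  00110(✓)  01000(✓)  01010(✓)  01011(✓)  01101(✓)  01110(✓)  10000(✓)  10010(✓)  10100(✓)  10101(✓)  10110(✓)  11000(✓)  11110(✓)  11111(✓)
size-2^1 implicants → -0000(✓)  -0010(✓)  -0100(✓)  -0101(✓)  -0110(✓)  -1000(✓)  -1110(✓)  0-000(✓)  0-010(✓)  0-011(✓)  0-101  0-110(✓)  00-00(✓)  00-10(✓)  000-0(✓)  0001-(✓)  001-0(✓)  0010-(✓)  01-10(✓)  010-0(✓)  0101-(✓)  1-000(✓)  1-110(✓)  10-00(✓)  10-10(✓)  100-0(✓)  101-0(✓)  1010-(✓)  1111-
size-2^2 implicants → --000  --110  -0-00(✓)  -0-10(✓)  -00-0(✓)  -01-0(✓)  -010-  0--10  0-0-0  0-01-  00--0(✓)  10--0(✓)
size-2^3 implicants → -0--0
Unchecked terms (primes): --000, --110, -0--0, -010-, 0--10, 0-0-0, 0-01-, 0-101, 1111-
Minterm coverage:
  m0 ⊆ --000,-0--0,0-0-0
  m2 ⊆ -0--0,0--10,0-0-0,0-01-
  m4 ⊆ -0--0,-010-
  m5 ⊆ -010-,0-101
  m6 ⊆ --110,-0--0,0--10
  m8 ⊆ --000,0-0-0
  m10 ⊆ 0--10,0-0-0,0-01-
  m11 ⊆ 0-01- [E]
  m13 ⊆ 0-101 [E]
  m14 ⊆ --110,0--10
  m16 ⊆ --000,-0--0
  m18 ⊆ -0--0 [E]
  m20 ⊆ -0--0,-010-
  m22 ⊆ --110,-0--0
  m24 ⊆ --000 [E]
  m30 ⊆ --110,1111-
  m31 ⊆ 1111- [E]
E = {--000, -0--0, 0-01-, 0-101, 1111-}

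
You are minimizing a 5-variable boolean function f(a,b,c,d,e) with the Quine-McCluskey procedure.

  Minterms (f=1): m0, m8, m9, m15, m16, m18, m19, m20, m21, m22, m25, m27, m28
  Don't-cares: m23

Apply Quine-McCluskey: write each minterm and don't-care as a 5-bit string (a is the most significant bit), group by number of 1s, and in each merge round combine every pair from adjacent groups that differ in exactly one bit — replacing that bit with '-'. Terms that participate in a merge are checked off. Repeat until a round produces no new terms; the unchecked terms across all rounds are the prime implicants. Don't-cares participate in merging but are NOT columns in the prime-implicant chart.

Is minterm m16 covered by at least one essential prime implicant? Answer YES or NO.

NO

size-2^0 implicants → 00000(✓)  01000(✓)  01001(✓)  01111  10000(✓)  10010(✓)  10011(✓)  10100(✓)  10101(✓)  10110(✓)  10111(✓)  11001(✓)  11011(✓)  11100(✓)
size-2^1 implicants → -0000  -1001  0-000  0100-  1-011  1-100  10-00(✓)  10-10(✓)  10-11(✓)  100-0(✓)  1001-(✓)  101-0(✓)  101-1(✓)  1010-(✓)  1011-(✓)  110-1
size-2^2 implicants → 10--0  10-1-  101--
Unchecked terms (primes): -0000, -1001, 0-000, 0100-, 01111, 1-011, 1-100, 10--0, 10-1-, 101--, 110-1
Minterm coverage:
  m0 ⊆ -0000,0-000
  m8 ⊆ 0-000,0100-
  m9 ⊆ -1001,0100-
  m15 ⊆ 01111 [E]
  m16 ⊆ -0000,10--0
  m18 ⊆ 10--0,10-1-
  m19 ⊆ 1-011,10-1-
  m20 ⊆ 1-100,10--0,101--
  m21 ⊆ 101-- [E]
  m22 ⊆ 10--0,10-1-,101--
  m25 ⊆ -1001,110-1
  m27 ⊆ 1-011,110-1
  m28 ⊆ 1-100 [E]
E = {01111, 1-100, 101--}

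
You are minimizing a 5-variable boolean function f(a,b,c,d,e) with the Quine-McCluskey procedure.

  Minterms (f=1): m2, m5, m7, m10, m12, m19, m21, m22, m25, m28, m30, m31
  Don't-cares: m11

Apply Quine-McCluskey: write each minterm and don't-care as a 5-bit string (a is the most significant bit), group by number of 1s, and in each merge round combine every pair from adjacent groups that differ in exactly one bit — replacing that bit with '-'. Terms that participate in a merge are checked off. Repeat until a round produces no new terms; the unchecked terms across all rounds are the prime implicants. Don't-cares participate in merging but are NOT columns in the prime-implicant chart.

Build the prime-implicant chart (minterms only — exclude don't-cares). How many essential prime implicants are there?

Round 0: 00010✓ 00101✓ 00111✓ 01010✓ 01011✓ 01100✓ 10011 10101✓ 10110✓ 11001 11100✓ 11110✓ 11111✓
Round 1: -0101 -1100 0-010 001-1 0101- 1-110 111-0 1111-
PIs = {-0101, -1100, 0-010, 001-1, 0101-, 1-110, 10011, 11001, 111-0, 1111-}
Coverage chart:
  m2: 0-010 ←essential
  m5: -0101,001-1
  m7: 001-1 ←essential
  m10: 0-010,0101-
  m12: -1100 ←essential
  m19: 10011 ←essential
  m21: -0101 ←essential
  m22: 1-110 ←essential
  m25: 11001 ←essential
  m28: -1100,111-0
  m30: 1-110,111-0,1111-
  m31: 1111- ←essential
Essential: -0101, -1100, 0-010, 001-1, 1-110, 10011, 11001, 1111-

8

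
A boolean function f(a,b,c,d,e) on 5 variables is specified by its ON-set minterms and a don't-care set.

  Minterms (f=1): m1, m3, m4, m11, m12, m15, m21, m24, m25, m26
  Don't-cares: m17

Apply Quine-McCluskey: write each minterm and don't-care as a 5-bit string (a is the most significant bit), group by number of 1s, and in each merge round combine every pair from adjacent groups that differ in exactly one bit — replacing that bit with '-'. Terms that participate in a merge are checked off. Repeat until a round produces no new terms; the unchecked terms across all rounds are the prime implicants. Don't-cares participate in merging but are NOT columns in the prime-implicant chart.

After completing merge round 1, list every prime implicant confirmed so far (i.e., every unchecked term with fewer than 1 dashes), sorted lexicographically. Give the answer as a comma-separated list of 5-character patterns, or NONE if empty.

NONE

size-2^0 implicants → 00001(✓)  00011(✓)  00100(✓)  01011(✓)  01100(✓)  01111(✓)  10001(✓)  10101(✓)  11000(✓)  11001(✓)  11010(✓)
size-2^1 implicants → -0001  0-011  0-100  000-1  01-11  1-001  10-01  110-0  1100-
Unchecked terms (primes): -0001, 0-011, 0-100, 000-1, 01-11, 1-001, 10-01, 110-0, 1100-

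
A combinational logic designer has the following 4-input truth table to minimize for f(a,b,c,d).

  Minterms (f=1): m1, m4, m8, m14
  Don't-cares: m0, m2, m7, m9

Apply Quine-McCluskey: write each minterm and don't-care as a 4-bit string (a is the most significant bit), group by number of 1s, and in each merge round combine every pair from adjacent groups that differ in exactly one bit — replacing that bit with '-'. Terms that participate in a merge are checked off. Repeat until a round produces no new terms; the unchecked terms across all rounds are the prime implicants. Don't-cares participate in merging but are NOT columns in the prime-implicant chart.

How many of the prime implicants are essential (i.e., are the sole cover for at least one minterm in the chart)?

[col 0] 0000*, 0001*, 0010*, 0100*, 0111, 1000*, 1001*, 1110
[col 1] -000*, -001*, 0-00, 00-0, 000-*, 100-*
[col 2] -00-
Prime implicants: -00-, 0-00, 00-0, 0111, 1110
PI chart (minterm → PIs covering it):
  1 | -00-  (sole → essential)
  4 | 0-00  (sole → essential)
  8 | -00-  (sole → essential)
  14 | 1110  (sole → essential)
Essential prime implicants: -00-, 0-00, 1110

3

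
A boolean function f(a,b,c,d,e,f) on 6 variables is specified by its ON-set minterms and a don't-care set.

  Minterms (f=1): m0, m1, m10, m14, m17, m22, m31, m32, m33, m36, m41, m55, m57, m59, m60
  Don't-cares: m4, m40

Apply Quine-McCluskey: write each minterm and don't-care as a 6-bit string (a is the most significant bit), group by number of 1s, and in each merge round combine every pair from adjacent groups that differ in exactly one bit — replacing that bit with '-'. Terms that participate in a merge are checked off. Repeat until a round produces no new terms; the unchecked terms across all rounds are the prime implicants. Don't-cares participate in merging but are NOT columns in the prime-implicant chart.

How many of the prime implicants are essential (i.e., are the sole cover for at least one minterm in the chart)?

size-2^0 implicants → 000000(✓)  000001(✓)  000100(✓)  001010(✓)  001110(✓)  010001(✓)  010110  011111  100000(✓)  100001(✓)  100100(✓)  101000(✓)  101001(✓)  110111  111001(✓)  111011(✓)  111100
size-2^1 implicants → -00000(✓)  -00001(✓)  -00100(✓)  0-0001  000-00(✓)  00000-(✓)  001-10  1-1001  10-000(✓)  10-001(✓)  100-00(✓)  10000-(✓)  10100-(✓)  1110-1
size-2^2 implicants → -00-00  -0000-  10-00-
Unchecked terms (primes): -00-00, -0000-, 0-0001, 001-10, 010110, 011111, 1-1001, 10-00-, 110111, 1110-1, 111100
Minterm coverage:
  m0 ⊆ -00-00,-0000-
  m1 ⊆ -0000-,0-0001
  m10 ⊆ 001-10 [E]
  m14 ⊆ 001-10 [E]
  m17 ⊆ 0-0001 [E]
  m22 ⊆ 010110 [E]
  m31 ⊆ 011111 [E]
  m32 ⊆ -00-00,-0000-,10-00-
  m33 ⊆ -0000-,10-00-
  m36 ⊆ -00-00 [E]
  m41 ⊆ 1-1001,10-00-
  m55 ⊆ 110111 [E]
  m57 ⊆ 1-1001,1110-1
  m59 ⊆ 1110-1 [E]
  m60 ⊆ 111100 [E]
E = {-00-00, 0-0001, 001-10, 010110, 011111, 110111, 1110-1, 111100}

8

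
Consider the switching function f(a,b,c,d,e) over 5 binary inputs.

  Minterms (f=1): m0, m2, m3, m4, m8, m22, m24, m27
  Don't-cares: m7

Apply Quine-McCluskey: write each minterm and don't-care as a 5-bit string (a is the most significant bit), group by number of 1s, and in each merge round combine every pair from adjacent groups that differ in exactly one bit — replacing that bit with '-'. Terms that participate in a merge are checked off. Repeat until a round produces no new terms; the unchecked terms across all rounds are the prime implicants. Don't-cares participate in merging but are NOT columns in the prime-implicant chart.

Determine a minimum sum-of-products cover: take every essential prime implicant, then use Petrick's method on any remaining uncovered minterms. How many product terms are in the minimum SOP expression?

Round 0: 00000✓ 00010✓ 00011✓ 00100✓ 00111✓ 01000✓ 10110 11000✓ 11011
Round 1: -1000 0-000 00-00 00-11 000-0 0001-
PIs = {-1000, 0-000, 00-00, 00-11, 000-0, 0001-, 10110, 11011}
Coverage chart:
  m0: 0-000,00-00,000-0
  m2: 000-0,0001-
  m3: 00-11,0001-
  m4: 00-00 ←essential
  m8: -1000,0-000
  m22: 10110 ←essential
  m24: -1000 ←essential
  m27: 11011 ←essential
Essential: -1000, 00-00, 10110, 11011
Petrick residual → 0001-
Min cover (5 terms): bc'd'e' + a'b'd'e' + a'b'c'd + ab'cde' + abc'de

5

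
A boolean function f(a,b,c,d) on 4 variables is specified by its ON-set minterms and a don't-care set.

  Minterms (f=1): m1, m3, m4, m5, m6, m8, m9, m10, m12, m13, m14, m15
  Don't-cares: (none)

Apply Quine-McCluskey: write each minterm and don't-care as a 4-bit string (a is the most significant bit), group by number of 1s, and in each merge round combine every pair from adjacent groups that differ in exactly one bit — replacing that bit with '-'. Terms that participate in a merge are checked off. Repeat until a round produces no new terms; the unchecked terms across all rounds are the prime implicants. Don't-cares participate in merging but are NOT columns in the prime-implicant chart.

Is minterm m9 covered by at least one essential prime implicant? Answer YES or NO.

NO

[col 0] 0001*, 0011*, 0100*, 0101*, 0110*, 1000*, 1001*, 1010*, 1100*, 1101*, 1110*, 1111*
[col 1] -001*, -100*, -101*, -110*, 0-01*, 00-1, 01-0*, 010-*, 1-00*, 1-01*, 1-10*, 10-0*, 100-*, 11-0*, 11-1*, 110-*, 111-*
[col 2] --01, -1-0, -10-, 1--0, 1-0-, 11--
Prime implicants: --01, -1-0, -10-, 00-1, 1--0, 1-0-, 11--
PI chart (minterm → PIs covering it):
  1 | --01,00-1
  3 | 00-1  (sole → essential)
  4 | -1-0,-10-
  5 | --01,-10-
  6 | -1-0  (sole → essential)
  8 | 1--0,1-0-
  9 | --01,1-0-
  10 | 1--0  (sole → essential)
  12 | -1-0,-10-,1--0,1-0-,11--
  13 | --01,-10-,1-0-,11--
  14 | -1-0,1--0,11--
  15 | 11--  (sole → essential)
Essential prime implicants: -1-0, 00-1, 1--0, 11--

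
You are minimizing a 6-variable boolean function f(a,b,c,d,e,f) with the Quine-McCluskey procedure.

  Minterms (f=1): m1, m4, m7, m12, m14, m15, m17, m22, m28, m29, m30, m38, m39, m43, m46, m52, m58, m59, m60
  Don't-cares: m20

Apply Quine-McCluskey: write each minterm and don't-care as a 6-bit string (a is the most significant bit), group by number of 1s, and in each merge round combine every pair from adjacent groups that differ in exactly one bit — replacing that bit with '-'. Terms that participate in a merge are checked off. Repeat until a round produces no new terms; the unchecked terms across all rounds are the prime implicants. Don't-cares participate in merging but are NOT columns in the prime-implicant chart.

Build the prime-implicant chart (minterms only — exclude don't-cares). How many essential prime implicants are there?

size-2^0 implicants → 000001(✓)  000100(✓)  000111(✓)  001100(✓)  001110(✓)  001111(✓)  010001(✓)  010100(✓)  010110(✓)  011100(✓)  011101(✓)  011110(✓)  100110(✓)  100111(✓)  101011(✓)  101110(✓)  110100(✓)  111010(✓)  111011(✓)  111100(✓)
size-2^1 implicants → -00111  -01110  -10100(✓)  -11100(✓)  0-0001  0-0100(✓)  0-1100(✓)  0-1110(✓)  00-100(✓)  00-111  0011-0(✓)  00111-  01-100(✓)  01-110(✓)  0101-0(✓)  0111-0(✓)  01110-  1-1011  10-110  10011-  11-100(✓)  11101-
size-2^2 implicants → -1-100  0--100  0-11-0  01-1-0
Unchecked terms (primes): -00111, -01110, -1-100, 0--100, 0-0001, 0-11-0, 00-111, 00111-, 01-1-0, 01110-, 1-1011, 10-110, 10011-, 11101-
Minterm coverage:
  m1 ⊆ 0-0001 [E]
  m4 ⊆ 0--100 [E]
  m7 ⊆ -00111,00-111
  m12 ⊆ 0--100,0-11-0
  m14 ⊆ -01110,0-11-0,00111-
  m15 ⊆ 00-111,00111-
  m17 ⊆ 0-0001 [E]
  m22 ⊆ 01-1-0 [E]
  m28 ⊆ -1-100,0--100,0-11-0,01-1-0,01110-
  m29 ⊆ 01110- [E]
  m30 ⊆ 0-11-0,01-1-0
  m38 ⊆ 10-110,10011-
  m39 ⊆ -00111,10011-
  m43 ⊆ 1-1011 [E]
  m46 ⊆ -01110,10-110
  m52 ⊆ -1-100 [E]
  m58 ⊆ 11101- [E]
  m59 ⊆ 1-1011,11101-
  m60 ⊆ -1-100 [E]
E = {-1-100, 0--100, 0-0001, 01-1-0, 01110-, 1-1011, 11101-}

7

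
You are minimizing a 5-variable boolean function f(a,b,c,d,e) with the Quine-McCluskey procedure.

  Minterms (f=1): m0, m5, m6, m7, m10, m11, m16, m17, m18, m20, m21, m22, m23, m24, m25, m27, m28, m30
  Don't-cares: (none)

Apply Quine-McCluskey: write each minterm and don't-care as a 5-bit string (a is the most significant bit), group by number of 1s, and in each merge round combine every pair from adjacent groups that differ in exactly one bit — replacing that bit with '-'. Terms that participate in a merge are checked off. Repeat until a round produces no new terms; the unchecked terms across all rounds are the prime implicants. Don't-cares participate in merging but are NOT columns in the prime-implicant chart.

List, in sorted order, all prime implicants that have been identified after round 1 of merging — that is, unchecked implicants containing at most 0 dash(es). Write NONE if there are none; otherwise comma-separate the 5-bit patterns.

size-2^0 implicants → 00000(✓)  00101(✓)  00110(✓)  00111(✓)  01010(✓)  01011(✓)  10000(✓)  10001(✓)  10010(✓)  10100(✓)  10101(✓)  10110(✓)  10111(✓)  11000(✓)  11001(✓)  11011(✓)  11100(✓)  11110(✓)
size-2^1 implicants → -0000  -0101(✓)  -0110(✓)  -0111(✓)  -1011  001-1(✓)  0011-(✓)  0101-  1-000(✓)  1-001(✓)  1-100(✓)  1-110(✓)  10-00(✓)  10-01(✓)  10-10(✓)  100-0(✓)  1000-(✓)  101-0(✓)  101-1(✓)  1010-(✓)  1011-(✓)  11-00(✓)  110-1  1100-(✓)  111-0(✓)
size-2^2 implicants → -01-1  -011-  1--00  1-00-  1-1-0  10--0  10-0-  101--
Unchecked terms (primes): -0000, -01-1, -011-, -1011, 0101-, 1--00, 1-00-, 1-1-0, 10--0, 10-0-, 101--, 110-1

NONE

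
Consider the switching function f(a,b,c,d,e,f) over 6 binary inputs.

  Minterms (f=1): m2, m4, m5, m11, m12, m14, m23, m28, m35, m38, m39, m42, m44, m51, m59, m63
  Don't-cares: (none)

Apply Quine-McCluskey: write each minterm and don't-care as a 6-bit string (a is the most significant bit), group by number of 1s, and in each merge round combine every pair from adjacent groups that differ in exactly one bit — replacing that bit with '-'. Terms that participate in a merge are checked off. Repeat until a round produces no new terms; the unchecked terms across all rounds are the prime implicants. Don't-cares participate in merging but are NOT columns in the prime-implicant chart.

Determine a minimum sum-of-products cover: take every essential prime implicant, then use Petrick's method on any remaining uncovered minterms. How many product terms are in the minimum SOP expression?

Round 0: 000010 000100✓ 000101✓ 001011 001100✓ 001110✓ 010111 011100✓ 100011✓ 100110✓ 100111✓ 101010 101100✓ 110011✓ 111011✓ 111111✓
Round 1: -01100 0-1100 00-100 00010- 0011-0 1-0011 100-11 10011- 11-011 111-11
PIs = {-01100, 0-1100, 00-100, 000010, 00010-, 001011, 0011-0, 010111, 1-0011, 100-11, 10011-, 101010, 11-011, 111-11}
Coverage chart:
  m2: 000010 ←essential
  m4: 00-100,00010-
  m5: 00010- ←essential
  m11: 001011 ←essential
  m12: -01100,0-1100,00-100,0011-0
  m14: 0011-0 ←essential
  m23: 010111 ←essential
  m28: 0-1100 ←essential
  m35: 1-0011,100-11
  m38: 10011- ←essential
  m39: 100-11,10011-
  m42: 101010 ←essential
  m44: -01100 ←essential
  m51: 1-0011,11-011
  m59: 11-011,111-11
  m63: 111-11 ←essential
Essential: -01100, 0-1100, 000010, 00010-, 001011, 0011-0, 010111, 10011-, 101010, 111-11
Petrick residual → 1-0011
Min cover (11 terms): b'cde'f' + a'cde'f' + a'b'c'd'ef' + a'b'c'de' + a'b'cd'ef + a'b'cdf' + a'bc'def + ac'd'ef + ab'c'de + ab'cd'ef' + abcef

11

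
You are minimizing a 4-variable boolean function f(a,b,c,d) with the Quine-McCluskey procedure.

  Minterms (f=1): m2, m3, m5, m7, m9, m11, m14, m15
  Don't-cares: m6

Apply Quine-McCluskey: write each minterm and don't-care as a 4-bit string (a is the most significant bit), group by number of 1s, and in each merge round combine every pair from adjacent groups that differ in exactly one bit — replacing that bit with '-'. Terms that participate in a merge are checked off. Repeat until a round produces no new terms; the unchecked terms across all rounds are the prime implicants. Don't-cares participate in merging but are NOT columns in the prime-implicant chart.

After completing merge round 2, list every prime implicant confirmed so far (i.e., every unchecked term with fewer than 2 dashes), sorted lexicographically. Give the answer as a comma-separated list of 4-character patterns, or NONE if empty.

[col 0] 0010*, 0011*, 0101*, 0110*, 0111*, 1001*, 1011*, 1110*, 1111*
[col 1] -011*, -110*, -111*, 0-10*, 0-11*, 001-*, 01-1, 011-*, 1-11*, 10-1, 111-*
[col 2] --11, -11-, 0-1-
Prime implicants: --11, -11-, 0-1-, 01-1, 10-1

01-1, 10-1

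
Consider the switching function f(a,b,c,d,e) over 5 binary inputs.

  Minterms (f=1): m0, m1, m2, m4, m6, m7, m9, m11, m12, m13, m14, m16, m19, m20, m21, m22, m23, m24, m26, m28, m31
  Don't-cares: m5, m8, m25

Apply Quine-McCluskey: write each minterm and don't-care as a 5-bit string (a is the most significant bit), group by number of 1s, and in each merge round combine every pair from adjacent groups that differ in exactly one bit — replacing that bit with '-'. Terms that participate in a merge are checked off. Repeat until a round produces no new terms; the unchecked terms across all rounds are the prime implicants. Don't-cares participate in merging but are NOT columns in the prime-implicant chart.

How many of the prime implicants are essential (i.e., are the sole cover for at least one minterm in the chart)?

Round 0: 00000✓ 00001✓ 00010✓ 00100✓ 00101✓ 00110✓ 00111✓ 01000✓ 01001✓ 01011✓ 01100✓ 01101✓ 01110✓ 10000✓ 10011✓ 10100✓ 10101✓ 10110✓ 10111✓ 11000✓ 11001✓ 11010✓ 11100✓ 11111✓
Round 1: -0000✓ -0100✓ -0101✓ -0110✓ -0111✓ -1000✓ -1001✓ -1100✓ 0-000✓ 0-001✓ 0-100✓ 0-101✓ 0-110✓ 00-00✓ 00-01✓ 00-10✓ 000-0✓ 0000-✓ 001-0✓ 001-1✓ 0010-✓ 0011-✓ 01-00✓ 01-01✓ 010-1 0100-✓ 011-0✓ 0110-✓ 1-000✓ 1-100✓ 1-111 10-00✓ 10-11 101-0✓ 101-1✓ 1010-✓ 1011-✓ 11-00✓ 110-0 1100-✓
Round 2: --000✓ --100✓ -0-00✓ -01-0✓ -01-1✓ -010-✓ -011-✓ -1-00✓ -100- 0--00✓ 0--01✓ 0-00-✓ 0-1-0 0-10-✓ 00--0 00-0-✓ 001--✓ 01-0-✓ 1--00✓ 101--✓
Round 3: ---00 -01-- 0--0-
PIs = {---00, -01--, -100-, 0--0-, 0-1-0, 00--0, 010-1, 1-111, 10-11, 110-0}
Coverage chart:
  m0: ---00,0--0-,00--0
  m1: 0--0- ←essential
  m2: 00--0 ←essential
  m4: ---00,-01--,0--0-,0-1-0,00--0
  m6: -01--,0-1-0,00--0
  m7: -01-- ←essential
  m9: -100-,0--0-,010-1
  m11: 010-1 ←essential
  m12: ---00,0--0-,0-1-0
  m13: 0--0- ←essential
  m14: 0-1-0 ←essential
  m16: ---00 ←essential
  m19: 10-11 ←essential
  m20: ---00,-01--
  m21: -01-- ←essential
  m22: -01-- ←essential
  m23: -01--,1-111,10-11
  m24: ---00,-100-,110-0
  m26: 110-0 ←essential
  m28: ---00 ←essential
  m31: 1-111 ←essential
Essential: ---00, -01--, 0--0-, 0-1-0, 00--0, 010-1, 1-111, 10-11, 110-0

9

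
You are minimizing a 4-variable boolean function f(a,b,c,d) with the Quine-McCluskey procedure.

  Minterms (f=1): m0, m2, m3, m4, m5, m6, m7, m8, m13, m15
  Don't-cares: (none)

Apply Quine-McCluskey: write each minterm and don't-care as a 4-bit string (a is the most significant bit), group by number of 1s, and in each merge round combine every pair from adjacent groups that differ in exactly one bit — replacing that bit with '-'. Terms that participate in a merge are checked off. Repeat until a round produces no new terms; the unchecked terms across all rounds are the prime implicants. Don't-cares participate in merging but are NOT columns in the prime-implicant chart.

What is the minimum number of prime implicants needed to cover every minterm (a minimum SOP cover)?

Round 0: 0000✓ 0010✓ 0011✓ 0100✓ 0101✓ 0110✓ 0111✓ 1000✓ 1101✓ 1111✓
Round 1: -000 -101✓ -111✓ 0-00✓ 0-10✓ 0-11✓ 00-0✓ 001-✓ 01-0✓ 01-1✓ 010-✓ 011-✓ 11-1✓
Round 2: -1-1 0--0 0-1- 01--
PIs = {-000, -1-1, 0--0, 0-1-, 01--}
Coverage chart:
  m0: -000,0--0
  m2: 0--0,0-1-
  m3: 0-1- ←essential
  m4: 0--0,01--
  m5: -1-1,01--
  m6: 0--0,0-1-,01--
  m7: -1-1,0-1-,01--
  m8: -000 ←essential
  m13: -1-1 ←essential
  m15: -1-1 ←essential
Essential: -000, -1-1, 0-1-
Petrick residual → 0--0
Min cover (4 terms): b'c'd' + bd + a'd' + a'c

4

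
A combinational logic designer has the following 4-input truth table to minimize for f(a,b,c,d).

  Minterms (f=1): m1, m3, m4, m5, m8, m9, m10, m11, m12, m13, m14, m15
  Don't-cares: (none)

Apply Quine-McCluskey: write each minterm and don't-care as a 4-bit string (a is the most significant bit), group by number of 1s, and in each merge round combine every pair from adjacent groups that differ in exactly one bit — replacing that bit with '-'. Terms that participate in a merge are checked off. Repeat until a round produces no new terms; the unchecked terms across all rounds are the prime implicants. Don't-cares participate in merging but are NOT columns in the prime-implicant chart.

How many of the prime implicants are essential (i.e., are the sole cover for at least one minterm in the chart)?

Round 0: 0001✓ 0011✓ 0100✓ 0101✓ 1000✓ 1001✓ 1010✓ 1011✓ 1100✓ 1101✓ 1110✓ 1111✓
Round 1: -001✓ -011✓ -100✓ -101✓ 0-01✓ 00-1✓ 010-✓ 1-00✓ 1-01✓ 1-10✓ 1-11✓ 10-0✓ 10-1✓ 100-✓ 101-✓ 11-0✓ 11-1✓ 110-✓ 111-✓
Round 2: --01 -0-1 -10- 1--0✓ 1--1✓ 1-0-✓ 1-1-✓ 10--✓ 11--✓
Round 3: 1---
PIs = {--01, -0-1, -10-, 1---}
Coverage chart:
  m1: --01,-0-1
  m3: -0-1 ←essential
  m4: -10- ←essential
  m5: --01,-10-
  m8: 1--- ←essential
  m9: --01,-0-1,1---
  m10: 1--- ←essential
  m11: -0-1,1---
  m12: -10-,1---
  m13: --01,-10-,1---
  m14: 1--- ←essential
  m15: 1--- ←essential
Essential: -0-1, -10-, 1---

3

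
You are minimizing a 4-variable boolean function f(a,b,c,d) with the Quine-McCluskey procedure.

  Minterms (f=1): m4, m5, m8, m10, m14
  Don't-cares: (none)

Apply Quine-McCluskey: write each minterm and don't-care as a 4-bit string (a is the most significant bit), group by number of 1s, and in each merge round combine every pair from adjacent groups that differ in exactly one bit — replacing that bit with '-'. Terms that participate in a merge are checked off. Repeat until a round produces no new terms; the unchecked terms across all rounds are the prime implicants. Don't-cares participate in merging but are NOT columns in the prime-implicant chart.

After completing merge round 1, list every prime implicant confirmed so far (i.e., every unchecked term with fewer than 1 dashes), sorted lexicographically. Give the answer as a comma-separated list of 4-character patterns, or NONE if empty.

NONE

[col 0] 0100*, 0101*, 1000*, 1010*, 1110*
[col 1] 010-, 1-10, 10-0
Prime implicants: 010-, 1-10, 10-0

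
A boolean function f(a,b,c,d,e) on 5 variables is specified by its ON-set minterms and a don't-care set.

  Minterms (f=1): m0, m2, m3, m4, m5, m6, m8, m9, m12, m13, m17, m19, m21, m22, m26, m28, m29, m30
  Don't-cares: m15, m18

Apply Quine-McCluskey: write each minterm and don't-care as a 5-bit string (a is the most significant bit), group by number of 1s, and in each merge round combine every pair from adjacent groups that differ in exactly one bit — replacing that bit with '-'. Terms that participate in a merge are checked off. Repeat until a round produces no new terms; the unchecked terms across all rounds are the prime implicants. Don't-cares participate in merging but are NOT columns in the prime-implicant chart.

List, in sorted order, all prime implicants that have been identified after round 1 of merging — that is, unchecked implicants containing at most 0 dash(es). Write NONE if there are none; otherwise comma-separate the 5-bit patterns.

[col 0] 00000*, 00010*, 00011*, 00100*, 00101*, 00110*, 01000*, 01001*, 01100*, 01101*, 01111*, 10001*, 10010*, 10011*, 10101*, 10110*, 11010*, 11100*, 11101*, 11110*
[col 1] -0010*, -0011*, -0101*, -0110*, -1100*, -1101*, 0-000*, 0-100*, 0-101*, 00-00*, 00-10*, 000-0*, 0001-*, 001-0*, 0010-*, 01-00*, 01-01*, 0100-*, 011-1, 0110-*, 1-010*, 1-101*, 1-110*, 10-01, 10-10*, 100-1, 1001-*, 11-10*, 111-0, 1110-*
[col 2] --101, -0-10, -001-, -110-, 0--00, 0-10-, 00--0, 01-0-, 1--10
Prime implicants: --101, -0-10, -001-, -110-, 0--00, 0-10-, 00--0, 01-0-, 011-1, 1--10, 10-01, 100-1, 111-0

NONE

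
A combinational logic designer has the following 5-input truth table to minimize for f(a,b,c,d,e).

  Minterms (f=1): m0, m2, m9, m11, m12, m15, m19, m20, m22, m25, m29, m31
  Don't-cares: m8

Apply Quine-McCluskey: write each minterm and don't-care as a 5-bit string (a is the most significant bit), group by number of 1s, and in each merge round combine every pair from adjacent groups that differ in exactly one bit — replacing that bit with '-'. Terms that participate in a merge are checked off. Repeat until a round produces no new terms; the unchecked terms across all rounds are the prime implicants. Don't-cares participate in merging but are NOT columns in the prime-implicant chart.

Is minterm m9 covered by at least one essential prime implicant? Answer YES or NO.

Round 0: 00000✓ 00010✓ 01000✓ 01001✓ 01011✓ 01100✓ 01111✓ 10011 10100✓ 10110✓ 11001✓ 11101✓ 11111✓
Round 1: -1001 -1111 0-000 000-0 01-00 01-11 010-1 0100- 101-0 11-01 111-1
PIs = {-1001, -1111, 0-000, 000-0, 01-00, 01-11, 010-1, 0100-, 10011, 101-0, 11-01, 111-1}
Coverage chart:
  m0: 0-000,000-0
  m2: 000-0 ←essential
  m9: -1001,010-1,0100-
  m11: 01-11,010-1
  m12: 01-00 ←essential
  m15: -1111,01-11
  m19: 10011 ←essential
  m20: 101-0 ←essential
  m22: 101-0 ←essential
  m25: -1001,11-01
  m29: 11-01,111-1
  m31: -1111,111-1
Essential: 000-0, 01-00, 10011, 101-0

NO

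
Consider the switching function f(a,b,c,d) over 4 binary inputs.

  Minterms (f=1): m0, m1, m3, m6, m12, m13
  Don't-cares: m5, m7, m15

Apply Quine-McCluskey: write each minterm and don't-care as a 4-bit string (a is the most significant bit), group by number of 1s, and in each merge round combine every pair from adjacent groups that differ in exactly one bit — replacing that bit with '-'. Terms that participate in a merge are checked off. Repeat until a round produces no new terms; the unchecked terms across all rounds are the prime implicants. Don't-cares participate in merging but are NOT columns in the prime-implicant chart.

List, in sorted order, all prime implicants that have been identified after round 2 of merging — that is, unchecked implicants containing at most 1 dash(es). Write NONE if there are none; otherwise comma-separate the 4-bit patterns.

size-2^0 implicants → 0000(✓)  0001(✓)  0011(✓)  0101(✓)  0110(✓)  0111(✓)  1100(✓)  1101(✓)  1111(✓)
size-2^1 implicants → -101(✓)  -111(✓)  0-01(✓)  0-11(✓)  00-1(✓)  000-  01-1(✓)  011-  11-1(✓)  110-
size-2^2 implicants → -1-1  0--1
Unchecked terms (primes): -1-1, 0--1, 000-, 011-, 110-

000-, 011-, 110-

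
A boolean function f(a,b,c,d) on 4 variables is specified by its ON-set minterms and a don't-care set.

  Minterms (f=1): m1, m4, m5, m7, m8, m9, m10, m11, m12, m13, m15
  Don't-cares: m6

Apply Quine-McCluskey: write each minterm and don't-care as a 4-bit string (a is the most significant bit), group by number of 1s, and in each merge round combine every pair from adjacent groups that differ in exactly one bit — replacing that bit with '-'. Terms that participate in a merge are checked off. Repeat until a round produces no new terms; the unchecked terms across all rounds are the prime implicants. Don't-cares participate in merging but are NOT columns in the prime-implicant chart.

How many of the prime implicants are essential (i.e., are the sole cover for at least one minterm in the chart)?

2

size-2^0 implicants → 0001(✓)  0100(✓)  0101(✓)  0110(✓)  0111(✓)  1000(✓)  1001(✓)  1010(✓)  1011(✓)  1100(✓)  1101(✓)  1111(✓)
size-2^1 implicants → -001(✓)  -100(✓)  -101(✓)  -111(✓)  0-01(✓)  01-0(✓)  01-1(✓)  010-(✓)  011-(✓)  1-00(✓)  1-01(✓)  1-11(✓)  10-0(✓)  10-1(✓)  100-(✓)  101-(✓)  11-1(✓)  110-(✓)
size-2^2 implicants → --01  -1-1  -10-  01--  1--1  1-0-  10--
Unchecked terms (primes): --01, -1-1, -10-, 01--, 1--1, 1-0-, 10--
Minterm coverage:
  m1 ⊆ --01 [E]
  m4 ⊆ -10-,01--
  m5 ⊆ --01,-1-1,-10-,01--
  m7 ⊆ -1-1,01--
  m8 ⊆ 1-0-,10--
  m9 ⊆ --01,1--1,1-0-,10--
  m10 ⊆ 10-- [E]
  m11 ⊆ 1--1,10--
  m12 ⊆ -10-,1-0-
  m13 ⊆ --01,-1-1,-10-,1--1,1-0-
  m15 ⊆ -1-1,1--1
E = {--01, 10--}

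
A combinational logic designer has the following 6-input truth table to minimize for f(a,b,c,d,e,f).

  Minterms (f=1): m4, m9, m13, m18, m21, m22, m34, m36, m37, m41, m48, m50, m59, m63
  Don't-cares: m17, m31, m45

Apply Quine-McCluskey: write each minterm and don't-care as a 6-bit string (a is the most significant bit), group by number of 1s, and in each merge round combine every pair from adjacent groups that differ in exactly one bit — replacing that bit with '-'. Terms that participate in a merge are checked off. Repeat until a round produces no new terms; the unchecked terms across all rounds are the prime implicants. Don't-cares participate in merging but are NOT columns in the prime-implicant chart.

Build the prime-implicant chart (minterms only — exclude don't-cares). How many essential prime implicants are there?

7

size-2^0 implicants → 000100(✓)  001001(✓)  001101(✓)  010001(✓)  010010(✓)  010101(✓)  010110(✓)  011111(✓)  100010(✓)  100100(✓)  100101(✓)  101001(✓)  101101(✓)  110000(✓)  110010(✓)  111011(✓)  111111(✓)
size-2^1 implicants → -00100  -01001(✓)  -01101(✓)  -10010  -11111  001-01(✓)  010-01  010-10  1-0010  10-101  10010-  101-01(✓)  1100-0  111-11
size-2^2 implicants → -01-01
Unchecked terms (primes): -00100, -01-01, -10010, -11111, 010-01, 010-10, 1-0010, 10-101, 10010-, 1100-0, 111-11
Minterm coverage:
  m4 ⊆ -00100 [E]
  m9 ⊆ -01-01 [E]
  m13 ⊆ -01-01 [E]
  m18 ⊆ -10010,010-10
  m21 ⊆ 010-01 [E]
  m22 ⊆ 010-10 [E]
  m34 ⊆ 1-0010 [E]
  m36 ⊆ -00100,10010-
  m37 ⊆ 10-101,10010-
  m41 ⊆ -01-01 [E]
  m48 ⊆ 1100-0 [E]
  m50 ⊆ -10010,1-0010,1100-0
  m59 ⊆ 111-11 [E]
  m63 ⊆ -11111,111-11
E = {-00100, -01-01, 010-01, 010-10, 1-0010, 1100-0, 111-11}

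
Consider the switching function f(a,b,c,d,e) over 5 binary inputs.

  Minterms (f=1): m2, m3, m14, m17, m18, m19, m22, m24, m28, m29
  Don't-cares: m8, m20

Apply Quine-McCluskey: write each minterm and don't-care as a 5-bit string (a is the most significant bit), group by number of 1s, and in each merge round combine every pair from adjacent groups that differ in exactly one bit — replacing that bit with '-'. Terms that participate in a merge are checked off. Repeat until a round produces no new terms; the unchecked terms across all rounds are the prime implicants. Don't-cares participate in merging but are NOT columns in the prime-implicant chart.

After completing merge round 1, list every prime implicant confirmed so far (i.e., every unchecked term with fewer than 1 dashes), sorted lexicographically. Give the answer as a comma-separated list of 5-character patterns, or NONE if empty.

01110

Round 0: 00010✓ 00011✓ 01000✓ 01110 10001✓ 10010✓ 10011✓ 10100✓ 10110✓ 11000✓ 11100✓ 11101✓
Round 1: -0010✓ -0011✓ -1000 0001-✓ 1-100 10-10 100-1 1001-✓ 101-0 11-00 1110-
Round 2: -001-
PIs = {-001-, -1000, 01110, 1-100, 10-10, 100-1, 101-0, 11-00, 1110-}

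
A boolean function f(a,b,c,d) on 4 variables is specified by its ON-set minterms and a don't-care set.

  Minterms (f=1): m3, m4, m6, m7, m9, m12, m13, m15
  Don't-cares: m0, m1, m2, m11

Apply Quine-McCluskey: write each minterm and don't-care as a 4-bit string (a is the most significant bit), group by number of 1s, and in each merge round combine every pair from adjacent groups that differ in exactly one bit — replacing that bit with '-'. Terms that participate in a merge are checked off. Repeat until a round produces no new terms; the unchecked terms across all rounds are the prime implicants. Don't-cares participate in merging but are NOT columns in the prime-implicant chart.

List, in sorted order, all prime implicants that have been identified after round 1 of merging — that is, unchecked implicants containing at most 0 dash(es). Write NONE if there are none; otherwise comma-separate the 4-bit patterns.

NONE

size-2^0 implicants → 0000(✓)  0001(✓)  0010(✓)  0011(✓)  0100(✓)  0110(✓)  0111(✓)  1001(✓)  1011(✓)  1100(✓)  1101(✓)  1111(✓)
size-2^1 implicants → -001(✓)  -011(✓)  -100  -111(✓)  0-00(✓)  0-10(✓)  0-11(✓)  00-0(✓)  00-1(✓)  000-(✓)  001-(✓)  01-0(✓)  011-(✓)  1-01(✓)  1-11(✓)  10-1(✓)  11-1(✓)  110-
size-2^2 implicants → --11  -0-1  0--0  0-1-  00--  1--1
Unchecked terms (primes): --11, -0-1, -100, 0--0, 0-1-, 00--, 1--1, 110-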